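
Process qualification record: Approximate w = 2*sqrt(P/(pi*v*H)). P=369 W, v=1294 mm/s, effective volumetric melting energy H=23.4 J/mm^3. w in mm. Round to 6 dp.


w = 2*sqrt(369/(pi*1294*23.4)) = 0.124564 mm


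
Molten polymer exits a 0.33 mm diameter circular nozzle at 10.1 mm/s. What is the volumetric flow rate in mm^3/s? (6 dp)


A = pi*(0.33/2)^2 = 0.08552986 mm^2
Q = 0.08552986 * 10.1 = 0.863852 mm^3/s


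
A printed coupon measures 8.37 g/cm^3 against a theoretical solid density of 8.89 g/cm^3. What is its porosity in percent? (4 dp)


Porosity = (1-8.37/8.89)*100 = 5.8493 %


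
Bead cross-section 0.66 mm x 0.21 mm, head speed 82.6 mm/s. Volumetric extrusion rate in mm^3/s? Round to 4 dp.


Rate = 0.66 * 0.21 * 82.6 = 11.4484 mm^3/s


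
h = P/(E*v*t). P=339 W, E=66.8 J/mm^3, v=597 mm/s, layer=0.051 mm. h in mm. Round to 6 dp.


h = 339 / (66.8*597*0.051) = 0.166678 mm


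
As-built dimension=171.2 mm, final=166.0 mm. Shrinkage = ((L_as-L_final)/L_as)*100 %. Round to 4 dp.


Shrinkage = ((171.2-166.0)/171.2)*100 = 3.0374 %


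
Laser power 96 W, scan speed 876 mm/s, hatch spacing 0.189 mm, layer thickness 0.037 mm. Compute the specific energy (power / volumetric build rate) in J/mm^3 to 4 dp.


Build rate = 876 * 0.189 * 0.037 = 6.125868 mm^3/s
SE = 96 / 6.125868 = 15.6712 J/mm^3


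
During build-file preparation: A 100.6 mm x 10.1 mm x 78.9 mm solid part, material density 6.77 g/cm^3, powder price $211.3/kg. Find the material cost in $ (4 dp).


V = 100.6 * 10.1 * 78.9 = 80167.134 mm^3 = 80.167134 cm^3
Mass = 80.167134 * 6.77 / 1000 = 0.5427315 kg
Cost = 0.5427315 * 211.3 = 114.6792 $


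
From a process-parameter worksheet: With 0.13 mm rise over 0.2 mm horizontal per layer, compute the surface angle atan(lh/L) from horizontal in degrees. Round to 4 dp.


angle = atan(0.13/0.2) = 33.0239 degrees


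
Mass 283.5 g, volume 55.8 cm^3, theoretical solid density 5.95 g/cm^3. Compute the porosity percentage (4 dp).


rho_part = 283.5 / 55.8 = 5.08064516 g/cm^3
Porosity = (1 - 5.08064516/5.95)*100 = 14.611 %


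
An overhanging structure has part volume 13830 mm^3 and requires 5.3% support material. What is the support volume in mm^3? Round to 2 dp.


V_support = 13830 * 0.053 = 732.99 mm^3


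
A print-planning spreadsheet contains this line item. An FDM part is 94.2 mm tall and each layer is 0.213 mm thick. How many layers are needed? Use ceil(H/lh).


Layers = ceil(94.2/0.213) = 443


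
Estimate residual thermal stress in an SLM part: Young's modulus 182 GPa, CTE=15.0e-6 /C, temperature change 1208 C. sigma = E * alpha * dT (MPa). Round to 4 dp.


sigma = 182*1000 * 15.0e-6 * 1208 = 3297.84 MPa


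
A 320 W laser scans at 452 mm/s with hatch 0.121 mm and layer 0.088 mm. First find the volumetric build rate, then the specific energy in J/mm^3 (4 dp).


Build rate = 452 * 0.121 * 0.088 = 4.812896 mm^3/s
SE = 320 / 4.812896 = 66.488 J/mm^3


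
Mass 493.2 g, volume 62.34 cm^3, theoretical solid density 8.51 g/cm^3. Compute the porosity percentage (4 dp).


rho_part = 493.2 / 62.34 = 7.91145332 g/cm^3
Porosity = (1 - 7.91145332/8.51)*100 = 7.0335 %


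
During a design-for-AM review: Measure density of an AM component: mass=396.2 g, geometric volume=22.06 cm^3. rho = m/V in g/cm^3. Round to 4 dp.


rho = 396.2 / 22.06 = 17.9601 g/cm^3


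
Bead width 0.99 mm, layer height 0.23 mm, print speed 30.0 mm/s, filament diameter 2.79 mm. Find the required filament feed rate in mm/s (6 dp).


Q = 0.99 * 0.23 * 30.0 = 6.831 mm^3/s
A_fil = pi*(2.79/2)^2 = 6.11361784 mm^2
v_feed = 6.831 / 6.11361784 = 1.117342 mm/s


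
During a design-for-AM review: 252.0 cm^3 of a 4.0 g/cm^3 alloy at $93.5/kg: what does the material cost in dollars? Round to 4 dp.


Mass = 252.0*4.0/1000 = 1.008 kg
Cost = 1.008 * 93.5 = 94.248 $


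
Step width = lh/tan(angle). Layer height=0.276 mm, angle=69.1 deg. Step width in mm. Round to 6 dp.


step = 0.276 / tan(69.1) = 0.105394 mm


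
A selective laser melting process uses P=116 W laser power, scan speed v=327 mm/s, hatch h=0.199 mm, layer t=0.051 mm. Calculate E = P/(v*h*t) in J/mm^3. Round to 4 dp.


E = 116 / (327*0.199*0.051) = 34.9532 J/mm^3


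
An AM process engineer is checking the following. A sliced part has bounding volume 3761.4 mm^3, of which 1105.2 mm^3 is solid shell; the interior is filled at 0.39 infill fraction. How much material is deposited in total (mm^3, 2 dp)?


V_infill = (3761.4 - 1105.2) * 0.39 = 1035.92
V_total = 1105.2 + 1035.92 = 2141.12 mm^3


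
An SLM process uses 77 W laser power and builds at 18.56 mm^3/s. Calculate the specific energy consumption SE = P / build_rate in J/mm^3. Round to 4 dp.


SE = 77 / 18.56 = 4.1487 J/mm^3


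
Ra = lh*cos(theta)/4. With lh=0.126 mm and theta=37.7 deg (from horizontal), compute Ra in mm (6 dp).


Ra = 0.126 * cos(37.7) / 4 = 0.024924 mm


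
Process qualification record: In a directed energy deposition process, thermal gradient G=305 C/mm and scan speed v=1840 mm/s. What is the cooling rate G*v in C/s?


CR = 305 * 1840 = 561200 C/s


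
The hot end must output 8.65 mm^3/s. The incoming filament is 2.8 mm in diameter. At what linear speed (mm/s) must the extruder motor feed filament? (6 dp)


A = pi*(2.8/2)^2 = 6.157522
v = 8.65 / 6.157522 = 1.404786 mm/s


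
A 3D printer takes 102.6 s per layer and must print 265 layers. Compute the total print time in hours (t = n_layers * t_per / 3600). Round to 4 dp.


t = 265 * 102.6 / 3600 = 7.5525 hrs


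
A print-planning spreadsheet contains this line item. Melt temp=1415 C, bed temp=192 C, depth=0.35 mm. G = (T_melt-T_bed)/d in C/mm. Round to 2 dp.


G = (1415-192)/0.35 = 3494.29 C/mm


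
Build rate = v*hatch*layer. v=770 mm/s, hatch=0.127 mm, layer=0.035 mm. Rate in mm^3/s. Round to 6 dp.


Rate = 770 * 0.127 * 0.035 = 3.42265 mm^3/s


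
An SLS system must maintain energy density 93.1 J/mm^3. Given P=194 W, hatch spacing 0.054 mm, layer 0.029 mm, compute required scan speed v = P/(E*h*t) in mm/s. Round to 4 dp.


v = 194 / (93.1*0.054*0.029) = 1330.6391 mm/s


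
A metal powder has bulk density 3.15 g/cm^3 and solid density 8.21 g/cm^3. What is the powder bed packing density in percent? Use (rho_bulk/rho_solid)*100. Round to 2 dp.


Packing = (3.15/8.21)*100 = 38.37 %


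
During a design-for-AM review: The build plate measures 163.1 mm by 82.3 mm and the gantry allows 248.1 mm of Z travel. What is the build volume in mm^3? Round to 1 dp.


V = 163.1 * 82.3 * 248.1 = 3330278.6 mm^3


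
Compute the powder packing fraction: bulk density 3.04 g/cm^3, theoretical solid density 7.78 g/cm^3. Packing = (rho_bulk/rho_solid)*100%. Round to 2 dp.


Packing = (3.04/7.78)*100 = 39.07 %


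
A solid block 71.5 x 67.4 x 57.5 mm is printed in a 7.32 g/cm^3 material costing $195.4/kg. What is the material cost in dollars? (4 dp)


V = 71.5 * 67.4 * 57.5 = 277098.25 mm^3 = 277.09825 cm^3
Mass = 277.09825 * 7.32 / 1000 = 2.02835919 kg
Cost = 2.02835919 * 195.4 = 396.3414 $


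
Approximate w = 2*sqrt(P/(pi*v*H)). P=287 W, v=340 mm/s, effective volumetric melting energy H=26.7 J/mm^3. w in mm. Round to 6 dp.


w = 2*sqrt(287/(pi*340*26.7)) = 0.200632 mm


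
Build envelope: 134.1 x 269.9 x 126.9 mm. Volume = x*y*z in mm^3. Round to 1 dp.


V = 134.1 * 269.9 * 126.9 = 4592966.6 mm^3


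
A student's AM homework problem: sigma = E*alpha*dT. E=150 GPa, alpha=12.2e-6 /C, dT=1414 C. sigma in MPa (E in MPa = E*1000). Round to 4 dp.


sigma = 150*1000 * 12.2e-6 * 1414 = 2587.62 MPa


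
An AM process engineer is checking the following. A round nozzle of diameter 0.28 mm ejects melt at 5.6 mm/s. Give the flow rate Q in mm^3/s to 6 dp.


A = pi*(0.28/2)^2 = 0.06157522 mm^2
Q = 0.06157522 * 5.6 = 0.344821 mm^3/s


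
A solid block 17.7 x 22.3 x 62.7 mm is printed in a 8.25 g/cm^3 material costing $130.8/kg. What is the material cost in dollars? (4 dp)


V = 17.7 * 22.3 * 62.7 = 24748.317 mm^3 = 24.748317 cm^3
Mass = 24.748317 * 8.25 / 1000 = 0.20417362 kg
Cost = 0.20417362 * 130.8 = 26.7059 $


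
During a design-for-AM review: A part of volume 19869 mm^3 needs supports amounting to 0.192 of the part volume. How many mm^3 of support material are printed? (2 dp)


V_support = 19869 * 0.192 = 3814.85 mm^3


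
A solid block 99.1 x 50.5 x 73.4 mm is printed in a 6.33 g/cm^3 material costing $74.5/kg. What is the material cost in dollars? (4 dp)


V = 99.1 * 50.5 * 73.4 = 367333.97 mm^3 = 367.33397 cm^3
Mass = 367.33397 * 6.33 / 1000 = 2.32522403 kg
Cost = 2.32522403 * 74.5 = 173.2292 $


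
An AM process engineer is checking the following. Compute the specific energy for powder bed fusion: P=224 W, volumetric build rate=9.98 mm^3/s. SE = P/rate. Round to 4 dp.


SE = 224 / 9.98 = 22.4449 J/mm^3


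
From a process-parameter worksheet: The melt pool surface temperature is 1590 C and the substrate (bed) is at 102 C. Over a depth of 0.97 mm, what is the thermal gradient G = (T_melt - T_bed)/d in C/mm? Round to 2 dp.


G = (1590-102)/0.97 = 1534.02 C/mm


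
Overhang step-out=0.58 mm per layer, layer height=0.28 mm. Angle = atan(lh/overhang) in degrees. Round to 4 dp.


angle = atan(0.28/0.58) = 25.7693 degrees


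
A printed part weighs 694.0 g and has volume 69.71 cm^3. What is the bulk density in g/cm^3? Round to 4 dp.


rho = 694.0 / 69.71 = 9.9555 g/cm^3


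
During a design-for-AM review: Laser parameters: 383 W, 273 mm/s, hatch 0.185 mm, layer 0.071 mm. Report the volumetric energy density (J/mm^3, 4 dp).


E = 383 / (273*0.185*0.071) = 106.8086 J/mm^3


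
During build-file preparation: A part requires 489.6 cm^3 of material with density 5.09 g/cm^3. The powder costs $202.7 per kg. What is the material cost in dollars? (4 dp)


Mass = 489.6*5.09/1000 = 2.492064 kg
Cost = 2.492064 * 202.7 = 505.1414 $


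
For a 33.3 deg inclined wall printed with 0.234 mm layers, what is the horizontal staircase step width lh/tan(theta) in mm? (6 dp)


step = 0.234 / tan(33.3) = 0.356231 mm


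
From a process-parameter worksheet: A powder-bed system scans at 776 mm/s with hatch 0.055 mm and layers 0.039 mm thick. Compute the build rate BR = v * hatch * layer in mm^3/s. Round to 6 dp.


Rate = 776 * 0.055 * 0.039 = 1.66452 mm^3/s


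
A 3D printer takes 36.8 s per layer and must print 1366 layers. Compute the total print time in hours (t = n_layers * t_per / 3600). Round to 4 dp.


t = 1366 * 36.8 / 3600 = 13.9636 hrs


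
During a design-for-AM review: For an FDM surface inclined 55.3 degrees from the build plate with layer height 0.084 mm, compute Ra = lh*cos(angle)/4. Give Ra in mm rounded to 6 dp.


Ra = 0.084 * cos(55.3) / 4 = 0.011955 mm


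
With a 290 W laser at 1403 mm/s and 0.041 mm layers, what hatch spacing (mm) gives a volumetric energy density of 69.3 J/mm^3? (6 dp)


h = 290 / (69.3*1403*0.041) = 0.072748 mm


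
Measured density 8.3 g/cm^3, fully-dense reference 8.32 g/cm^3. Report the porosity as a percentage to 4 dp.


Porosity = (1-8.3/8.32)*100 = 0.2404 %


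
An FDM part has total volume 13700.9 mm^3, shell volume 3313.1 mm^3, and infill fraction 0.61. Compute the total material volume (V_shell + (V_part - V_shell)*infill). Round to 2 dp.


V_infill = (13700.9 - 3313.1) * 0.61 = 6336.56
V_total = 3313.1 + 6336.56 = 9649.66 mm^3


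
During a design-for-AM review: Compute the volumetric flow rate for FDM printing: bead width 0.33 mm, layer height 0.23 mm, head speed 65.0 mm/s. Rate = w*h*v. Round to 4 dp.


Rate = 0.33 * 0.23 * 65.0 = 4.9335 mm^3/s


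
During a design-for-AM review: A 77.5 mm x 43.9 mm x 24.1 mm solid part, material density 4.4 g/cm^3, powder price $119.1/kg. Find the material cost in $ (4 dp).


V = 77.5 * 43.9 * 24.1 = 81994.225 mm^3 = 81.994225 cm^3
Mass = 81.994225 * 4.4 / 1000 = 0.36077459 kg
Cost = 0.36077459 * 119.1 = 42.9683 $


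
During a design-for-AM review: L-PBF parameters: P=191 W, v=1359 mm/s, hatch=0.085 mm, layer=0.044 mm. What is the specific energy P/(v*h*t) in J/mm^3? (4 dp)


Build rate = 1359 * 0.085 * 0.044 = 5.08266 mm^3/s
SE = 191 / 5.08266 = 37.5787 J/mm^3


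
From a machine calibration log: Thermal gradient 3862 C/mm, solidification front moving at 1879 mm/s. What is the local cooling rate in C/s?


CR = 3862 * 1879 = 7256698 C/s


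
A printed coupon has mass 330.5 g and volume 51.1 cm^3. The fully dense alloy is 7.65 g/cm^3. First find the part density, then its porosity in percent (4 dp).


rho_part = 330.5 / 51.1 = 6.46771037 g/cm^3
Porosity = (1 - 6.46771037/7.65)*100 = 15.4548 %


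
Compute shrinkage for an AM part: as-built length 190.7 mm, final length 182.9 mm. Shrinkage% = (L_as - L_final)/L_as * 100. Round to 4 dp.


Shrinkage = ((190.7-182.9)/190.7)*100 = 4.0902 %


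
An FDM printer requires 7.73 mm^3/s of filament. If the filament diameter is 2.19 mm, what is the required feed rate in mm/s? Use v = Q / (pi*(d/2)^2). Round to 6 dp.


A = pi*(2.19/2)^2 = 3.766848
v = 7.73 / 3.766848 = 2.052114 mm/s


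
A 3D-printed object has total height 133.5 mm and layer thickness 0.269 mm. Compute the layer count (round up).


Layers = ceil(133.5/0.269) = 497


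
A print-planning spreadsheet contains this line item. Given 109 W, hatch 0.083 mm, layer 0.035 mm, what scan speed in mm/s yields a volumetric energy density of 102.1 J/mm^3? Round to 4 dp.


v = 109 / (102.1*0.083*0.035) = 367.4977 mm/s


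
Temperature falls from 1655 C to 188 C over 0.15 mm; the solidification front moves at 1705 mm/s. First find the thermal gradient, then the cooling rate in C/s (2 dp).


G = (1655-188)/0.15 = 9780.0 C/mm
CR = 9780.0 * 1705 = 16674900.0 C/s


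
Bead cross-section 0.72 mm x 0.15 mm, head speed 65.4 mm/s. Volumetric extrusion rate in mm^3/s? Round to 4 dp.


Rate = 0.72 * 0.15 * 65.4 = 7.0632 mm^3/s


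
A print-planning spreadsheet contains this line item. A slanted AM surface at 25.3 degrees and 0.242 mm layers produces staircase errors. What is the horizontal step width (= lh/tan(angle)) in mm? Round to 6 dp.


step = 0.242 / tan(25.3) = 0.511955 mm


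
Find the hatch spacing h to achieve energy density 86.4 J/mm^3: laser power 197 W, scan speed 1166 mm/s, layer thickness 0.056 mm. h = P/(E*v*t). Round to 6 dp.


h = 197 / (86.4*1166*0.056) = 0.034919 mm


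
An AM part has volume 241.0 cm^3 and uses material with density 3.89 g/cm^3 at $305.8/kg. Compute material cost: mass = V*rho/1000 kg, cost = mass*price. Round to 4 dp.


Mass = 241.0*3.89/1000 = 0.93749 kg
Cost = 0.93749 * 305.8 = 286.6844 $


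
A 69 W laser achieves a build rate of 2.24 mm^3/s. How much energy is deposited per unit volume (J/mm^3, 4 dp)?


SE = 69 / 2.24 = 30.8036 J/mm^3


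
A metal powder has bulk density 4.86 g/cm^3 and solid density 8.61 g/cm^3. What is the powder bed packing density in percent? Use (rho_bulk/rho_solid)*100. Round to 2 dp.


Packing = (4.86/8.61)*100 = 56.45 %


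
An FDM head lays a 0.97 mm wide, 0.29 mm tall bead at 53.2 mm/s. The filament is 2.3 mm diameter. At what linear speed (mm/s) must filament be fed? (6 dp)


Q = 0.97 * 0.29 * 53.2 = 14.96516 mm^3/s
A_fil = pi*(2.3/2)^2 = 4.15475628 mm^2
v_feed = 14.96516 / 4.15475628 = 3.601935 mm/s


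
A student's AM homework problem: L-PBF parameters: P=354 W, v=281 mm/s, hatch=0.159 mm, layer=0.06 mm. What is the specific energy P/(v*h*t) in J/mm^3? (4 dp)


Build rate = 281 * 0.159 * 0.06 = 2.68074 mm^3/s
SE = 354 / 2.68074 = 132.0531 J/mm^3


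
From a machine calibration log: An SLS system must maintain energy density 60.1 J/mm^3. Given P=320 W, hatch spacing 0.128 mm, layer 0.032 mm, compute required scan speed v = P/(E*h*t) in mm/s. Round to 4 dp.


v = 320 / (60.1*0.128*0.032) = 1299.9168 mm/s


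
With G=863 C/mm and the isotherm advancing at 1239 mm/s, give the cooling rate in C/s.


CR = 863 * 1239 = 1069257 C/s


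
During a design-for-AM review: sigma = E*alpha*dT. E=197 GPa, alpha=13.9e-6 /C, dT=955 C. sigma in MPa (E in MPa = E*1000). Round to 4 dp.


sigma = 197*1000 * 13.9e-6 * 955 = 2615.0765 MPa


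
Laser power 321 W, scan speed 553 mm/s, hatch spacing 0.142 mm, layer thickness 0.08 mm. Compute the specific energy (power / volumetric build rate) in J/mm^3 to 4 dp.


Build rate = 553 * 0.142 * 0.08 = 6.28208 mm^3/s
SE = 321 / 6.28208 = 51.0977 J/mm^3


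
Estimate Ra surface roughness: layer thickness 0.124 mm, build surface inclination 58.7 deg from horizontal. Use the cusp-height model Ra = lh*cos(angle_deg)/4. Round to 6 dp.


Ra = 0.124 * cos(58.7) / 4 = 0.016105 mm


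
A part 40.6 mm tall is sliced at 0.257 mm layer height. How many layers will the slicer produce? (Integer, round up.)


Layers = ceil(40.6/0.257) = 158


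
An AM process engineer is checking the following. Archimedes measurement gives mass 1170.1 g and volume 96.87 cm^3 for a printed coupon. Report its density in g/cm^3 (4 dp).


rho = 1170.1 / 96.87 = 12.0791 g/cm^3


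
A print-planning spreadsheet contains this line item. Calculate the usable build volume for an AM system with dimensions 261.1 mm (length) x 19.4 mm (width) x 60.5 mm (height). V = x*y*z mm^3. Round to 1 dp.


V = 261.1 * 19.4 * 60.5 = 306453.1 mm^3


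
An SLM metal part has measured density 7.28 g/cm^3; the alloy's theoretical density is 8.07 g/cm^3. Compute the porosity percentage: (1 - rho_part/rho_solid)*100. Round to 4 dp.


Porosity = (1-7.28/8.07)*100 = 9.7893 %


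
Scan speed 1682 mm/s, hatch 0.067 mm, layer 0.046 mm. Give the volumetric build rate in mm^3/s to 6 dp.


Rate = 1682 * 0.067 * 0.046 = 5.183924 mm^3/s


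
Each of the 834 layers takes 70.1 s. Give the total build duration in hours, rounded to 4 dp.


t = 834 * 70.1 / 3600 = 16.2398 hrs


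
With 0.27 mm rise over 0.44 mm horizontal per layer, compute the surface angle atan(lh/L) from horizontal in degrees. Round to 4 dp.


angle = atan(0.27/0.44) = 31.5348 degrees


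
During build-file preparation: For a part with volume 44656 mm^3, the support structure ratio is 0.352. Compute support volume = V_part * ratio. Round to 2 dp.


V_support = 44656 * 0.352 = 15718.91 mm^3


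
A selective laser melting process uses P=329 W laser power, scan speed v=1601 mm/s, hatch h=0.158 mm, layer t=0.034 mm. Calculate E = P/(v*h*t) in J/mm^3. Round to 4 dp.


E = 329 / (1601*0.158*0.034) = 38.2533 J/mm^3


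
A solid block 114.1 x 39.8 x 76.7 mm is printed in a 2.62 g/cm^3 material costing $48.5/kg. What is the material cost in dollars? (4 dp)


V = 114.1 * 39.8 * 76.7 = 348308.506 mm^3 = 348.308506 cm^3
Mass = 348.308506 * 2.62 / 1000 = 0.91256829 kg
Cost = 0.91256829 * 48.5 = 44.2596 $


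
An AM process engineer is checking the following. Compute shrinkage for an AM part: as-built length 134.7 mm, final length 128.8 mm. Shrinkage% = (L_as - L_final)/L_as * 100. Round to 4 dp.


Shrinkage = ((134.7-128.8)/134.7)*100 = 4.3801 %


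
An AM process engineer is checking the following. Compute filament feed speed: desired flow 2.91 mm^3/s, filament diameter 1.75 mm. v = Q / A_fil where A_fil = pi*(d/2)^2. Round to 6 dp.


A = pi*(1.75/2)^2 = 2.405282
v = 2.91 / 2.405282 = 1.209837 mm/s


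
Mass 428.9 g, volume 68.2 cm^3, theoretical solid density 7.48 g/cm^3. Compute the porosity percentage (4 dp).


rho_part = 428.9 / 68.2 = 6.2888563 g/cm^3
Porosity = (1 - 6.2888563/7.48)*100 = 15.9244 %


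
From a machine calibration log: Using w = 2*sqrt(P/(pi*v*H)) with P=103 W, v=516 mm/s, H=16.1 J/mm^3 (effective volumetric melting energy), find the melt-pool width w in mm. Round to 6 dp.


w = 2*sqrt(103/(pi*516*16.1)) = 0.125642 mm


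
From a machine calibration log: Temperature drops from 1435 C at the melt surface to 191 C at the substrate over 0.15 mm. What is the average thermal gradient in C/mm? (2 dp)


G = (1435-191)/0.15 = 8293.33 C/mm


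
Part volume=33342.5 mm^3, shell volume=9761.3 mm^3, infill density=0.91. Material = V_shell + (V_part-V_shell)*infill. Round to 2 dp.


V_infill = (33342.5 - 9761.3) * 0.91 = 21458.89
V_total = 9761.3 + 21458.89 = 31220.19 mm^3


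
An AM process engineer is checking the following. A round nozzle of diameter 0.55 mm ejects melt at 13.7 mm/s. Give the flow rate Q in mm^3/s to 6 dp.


A = pi*(0.55/2)^2 = 0.23758294 mm^2
Q = 0.23758294 * 13.7 = 3.254886 mm^3/s


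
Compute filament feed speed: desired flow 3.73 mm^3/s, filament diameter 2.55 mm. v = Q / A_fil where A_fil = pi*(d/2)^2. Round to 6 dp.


A = pi*(2.55/2)^2 = 5.107052
v = 3.73 / 5.107052 = 0.730363 mm/s


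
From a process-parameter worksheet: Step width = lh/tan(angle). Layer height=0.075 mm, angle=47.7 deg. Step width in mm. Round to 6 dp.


step = 0.075 / tan(47.7) = 0.068245 mm


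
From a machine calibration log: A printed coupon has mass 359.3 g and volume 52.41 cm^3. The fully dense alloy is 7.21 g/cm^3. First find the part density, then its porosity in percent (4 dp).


rho_part = 359.3 / 52.41 = 6.85556192 g/cm^3
Porosity = (1 - 6.85556192/7.21)*100 = 4.9159 %


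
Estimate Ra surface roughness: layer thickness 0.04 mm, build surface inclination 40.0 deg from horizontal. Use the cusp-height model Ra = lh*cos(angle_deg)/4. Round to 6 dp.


Ra = 0.04 * cos(40.0) / 4 = 0.00766 mm


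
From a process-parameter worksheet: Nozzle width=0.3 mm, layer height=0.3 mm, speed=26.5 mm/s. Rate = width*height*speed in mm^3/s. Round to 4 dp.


Rate = 0.3 * 0.3 * 26.5 = 2.385 mm^3/s


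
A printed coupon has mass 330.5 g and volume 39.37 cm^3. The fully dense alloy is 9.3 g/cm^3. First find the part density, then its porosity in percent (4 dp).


rho_part = 330.5 / 39.37 = 8.39471679 g/cm^3
Porosity = (1 - 8.39471679/9.3)*100 = 9.7342 %


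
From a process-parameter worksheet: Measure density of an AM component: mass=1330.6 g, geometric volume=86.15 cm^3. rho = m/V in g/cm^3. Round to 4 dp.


rho = 1330.6 / 86.15 = 15.4452 g/cm^3


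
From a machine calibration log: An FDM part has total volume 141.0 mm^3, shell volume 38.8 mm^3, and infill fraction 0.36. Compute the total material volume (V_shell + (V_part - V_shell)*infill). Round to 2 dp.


V_infill = (141.0 - 38.8) * 0.36 = 36.79
V_total = 38.8 + 36.79 = 75.59 mm^3


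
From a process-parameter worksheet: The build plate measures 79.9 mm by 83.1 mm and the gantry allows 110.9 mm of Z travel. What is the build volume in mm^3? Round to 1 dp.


V = 79.9 * 83.1 * 110.9 = 736341.6 mm^3


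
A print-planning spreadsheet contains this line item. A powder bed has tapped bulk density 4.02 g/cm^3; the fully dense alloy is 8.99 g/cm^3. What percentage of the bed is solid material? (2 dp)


Packing = (4.02/8.99)*100 = 44.72 %


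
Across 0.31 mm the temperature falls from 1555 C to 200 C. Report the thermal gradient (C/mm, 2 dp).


G = (1555-200)/0.31 = 4370.97 C/mm


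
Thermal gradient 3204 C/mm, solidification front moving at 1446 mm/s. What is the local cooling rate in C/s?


CR = 3204 * 1446 = 4632984 C/s


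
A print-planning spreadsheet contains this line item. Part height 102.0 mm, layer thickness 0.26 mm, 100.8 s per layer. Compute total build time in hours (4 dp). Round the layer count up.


Layers = ceil(102.0/0.26) = 393
t = 393 * 100.8 / 3600 = 11.004 hrs


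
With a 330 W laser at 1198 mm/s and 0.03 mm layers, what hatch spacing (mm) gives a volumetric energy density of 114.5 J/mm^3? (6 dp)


h = 330 / (114.5*1198*0.03) = 0.080192 mm


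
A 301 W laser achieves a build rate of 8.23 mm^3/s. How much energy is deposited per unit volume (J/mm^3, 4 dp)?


SE = 301 / 8.23 = 36.5735 J/mm^3


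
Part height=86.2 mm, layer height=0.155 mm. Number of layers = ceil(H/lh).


Layers = ceil(86.2/0.155) = 557


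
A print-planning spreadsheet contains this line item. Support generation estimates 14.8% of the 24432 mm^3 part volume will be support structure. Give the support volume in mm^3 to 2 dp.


V_support = 24432 * 0.148 = 3615.94 mm^3


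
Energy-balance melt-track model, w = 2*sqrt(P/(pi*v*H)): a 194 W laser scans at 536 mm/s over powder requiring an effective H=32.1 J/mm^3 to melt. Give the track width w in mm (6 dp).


w = 2*sqrt(194/(pi*536*32.1)) = 0.119818 mm


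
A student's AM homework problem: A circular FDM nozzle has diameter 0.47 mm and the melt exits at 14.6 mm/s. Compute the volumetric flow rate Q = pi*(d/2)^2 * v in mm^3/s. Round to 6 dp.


A = pi*(0.47/2)^2 = 0.17349445 mm^2
Q = 0.17349445 * 14.6 = 2.533019 mm^3/s


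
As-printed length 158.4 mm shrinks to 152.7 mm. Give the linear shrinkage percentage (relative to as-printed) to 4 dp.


Shrinkage = ((158.4-152.7)/158.4)*100 = 3.5985 %


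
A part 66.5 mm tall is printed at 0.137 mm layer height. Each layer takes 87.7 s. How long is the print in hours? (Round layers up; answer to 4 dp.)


Layers = ceil(66.5/0.137) = 486
t = 486 * 87.7 / 3600 = 11.8395 hrs


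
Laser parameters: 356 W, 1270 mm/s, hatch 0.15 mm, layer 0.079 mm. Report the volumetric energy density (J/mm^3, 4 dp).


E = 356 / (1270*0.15*0.079) = 23.6553 J/mm^3


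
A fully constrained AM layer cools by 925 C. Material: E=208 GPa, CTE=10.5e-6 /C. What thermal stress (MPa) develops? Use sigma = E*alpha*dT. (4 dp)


sigma = 208*1000 * 10.5e-6 * 925 = 2020.2 MPa


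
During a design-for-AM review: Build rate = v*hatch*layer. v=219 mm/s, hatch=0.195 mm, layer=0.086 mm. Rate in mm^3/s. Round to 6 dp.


Rate = 219 * 0.195 * 0.086 = 3.67263 mm^3/s


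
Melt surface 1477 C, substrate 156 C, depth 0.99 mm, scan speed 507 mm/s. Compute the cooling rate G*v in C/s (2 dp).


G = (1477-156)/0.99 = 1334.34343434 C/mm
CR = 1334.34343434 * 507 = 676512.12 C/s


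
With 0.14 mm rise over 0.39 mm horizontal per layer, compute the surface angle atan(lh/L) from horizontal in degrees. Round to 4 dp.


angle = atan(0.14/0.39) = 19.7468 degrees


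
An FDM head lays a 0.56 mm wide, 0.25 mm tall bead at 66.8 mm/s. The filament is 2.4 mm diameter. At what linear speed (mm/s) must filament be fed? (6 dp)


Q = 0.56 * 0.25 * 66.8 = 9.352 mm^3/s
A_fil = pi*(2.4/2)^2 = 4.52389342 mm^2
v_feed = 9.352 / 4.52389342 = 2.067246 mm/s


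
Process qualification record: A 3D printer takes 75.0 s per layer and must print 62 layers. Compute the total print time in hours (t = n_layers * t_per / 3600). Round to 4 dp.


t = 62 * 75.0 / 3600 = 1.2917 hrs


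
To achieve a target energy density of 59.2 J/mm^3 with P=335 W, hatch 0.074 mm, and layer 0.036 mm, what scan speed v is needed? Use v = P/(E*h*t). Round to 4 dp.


v = 335 / (59.2*0.074*0.036) = 2124.1681 mm/s


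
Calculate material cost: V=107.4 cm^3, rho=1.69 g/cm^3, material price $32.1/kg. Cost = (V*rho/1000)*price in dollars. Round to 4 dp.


Mass = 107.4*1.69/1000 = 0.181506 kg
Cost = 0.181506 * 32.1 = 5.8263 $


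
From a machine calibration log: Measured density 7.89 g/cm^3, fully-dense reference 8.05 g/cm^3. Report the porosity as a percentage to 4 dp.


Porosity = (1-7.89/8.05)*100 = 1.9876 %


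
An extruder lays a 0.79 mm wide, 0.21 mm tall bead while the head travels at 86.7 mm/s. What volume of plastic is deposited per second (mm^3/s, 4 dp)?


Rate = 0.79 * 0.21 * 86.7 = 14.3835 mm^3/s


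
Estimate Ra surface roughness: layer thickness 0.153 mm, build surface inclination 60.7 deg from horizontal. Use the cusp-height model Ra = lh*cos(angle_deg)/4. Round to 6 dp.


Ra = 0.153 * cos(60.7) / 4 = 0.018719 mm


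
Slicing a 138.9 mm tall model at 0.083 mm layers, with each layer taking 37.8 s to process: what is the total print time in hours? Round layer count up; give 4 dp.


Layers = ceil(138.9/0.083) = 1674
t = 1674 * 37.8 / 3600 = 17.577 hrs


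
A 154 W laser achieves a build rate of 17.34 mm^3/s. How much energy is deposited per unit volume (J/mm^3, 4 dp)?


SE = 154 / 17.34 = 8.8812 J/mm^3


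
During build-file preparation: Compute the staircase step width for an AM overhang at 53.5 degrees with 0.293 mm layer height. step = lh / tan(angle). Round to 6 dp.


step = 0.293 / tan(53.5) = 0.216809 mm


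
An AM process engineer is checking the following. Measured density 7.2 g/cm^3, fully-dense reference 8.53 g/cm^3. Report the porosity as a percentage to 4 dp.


Porosity = (1-7.2/8.53)*100 = 15.592 %


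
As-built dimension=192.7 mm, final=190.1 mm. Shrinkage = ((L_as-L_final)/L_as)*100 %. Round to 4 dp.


Shrinkage = ((192.7-190.1)/192.7)*100 = 1.3492 %


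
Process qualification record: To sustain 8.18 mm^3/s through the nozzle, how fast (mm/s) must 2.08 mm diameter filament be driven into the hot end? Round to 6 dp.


A = pi*(2.08/2)^2 = 3.397947
v = 8.18 / 3.397947 = 2.407336 mm/s


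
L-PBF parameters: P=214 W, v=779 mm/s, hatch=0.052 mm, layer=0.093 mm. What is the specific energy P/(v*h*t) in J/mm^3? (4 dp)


Build rate = 779 * 0.052 * 0.093 = 3.767244 mm^3/s
SE = 214 / 3.767244 = 56.8055 J/mm^3


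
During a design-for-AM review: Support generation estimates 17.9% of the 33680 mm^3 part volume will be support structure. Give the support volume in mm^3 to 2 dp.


V_support = 33680 * 0.179 = 6028.72 mm^3


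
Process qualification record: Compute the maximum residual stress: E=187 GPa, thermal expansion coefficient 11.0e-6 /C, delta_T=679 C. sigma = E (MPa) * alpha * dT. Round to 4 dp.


sigma = 187*1000 * 11.0e-6 * 679 = 1396.703 MPa


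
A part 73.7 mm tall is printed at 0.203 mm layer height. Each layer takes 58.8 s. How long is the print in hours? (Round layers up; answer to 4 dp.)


Layers = ceil(73.7/0.203) = 364
t = 364 * 58.8 / 3600 = 5.9453 hrs


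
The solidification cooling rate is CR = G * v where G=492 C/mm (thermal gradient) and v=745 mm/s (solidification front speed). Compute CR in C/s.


CR = 492 * 745 = 366540 C/s


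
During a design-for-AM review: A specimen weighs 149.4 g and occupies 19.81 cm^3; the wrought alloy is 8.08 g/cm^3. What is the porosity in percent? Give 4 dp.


rho_part = 149.4 / 19.81 = 7.54164563 g/cm^3
Porosity = (1 - 7.54164563/8.08)*100 = 6.6628 %


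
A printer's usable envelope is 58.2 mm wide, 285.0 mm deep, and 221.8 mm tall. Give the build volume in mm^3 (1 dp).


V = 58.2 * 285.0 * 221.8 = 3678996.6 mm^3


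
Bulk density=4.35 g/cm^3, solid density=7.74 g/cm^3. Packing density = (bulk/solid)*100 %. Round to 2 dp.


Packing = (4.35/7.74)*100 = 56.2 %


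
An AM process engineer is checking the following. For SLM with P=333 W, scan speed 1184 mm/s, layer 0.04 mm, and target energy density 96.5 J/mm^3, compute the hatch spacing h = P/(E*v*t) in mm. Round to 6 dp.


h = 333 / (96.5*1184*0.04) = 0.072863 mm


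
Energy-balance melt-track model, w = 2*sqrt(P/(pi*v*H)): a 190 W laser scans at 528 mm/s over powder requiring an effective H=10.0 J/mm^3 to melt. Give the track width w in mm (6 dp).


w = 2*sqrt(190/(pi*528*10.0)) = 0.21405 mm


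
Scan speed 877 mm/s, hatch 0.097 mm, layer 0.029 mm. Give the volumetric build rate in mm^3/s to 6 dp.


Rate = 877 * 0.097 * 0.029 = 2.467001 mm^3/s


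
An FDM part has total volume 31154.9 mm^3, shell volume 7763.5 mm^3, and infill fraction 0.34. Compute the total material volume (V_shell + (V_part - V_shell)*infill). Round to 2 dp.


V_infill = (31154.9 - 7763.5) * 0.34 = 7953.08
V_total = 7763.5 + 7953.08 = 15716.58 mm^3


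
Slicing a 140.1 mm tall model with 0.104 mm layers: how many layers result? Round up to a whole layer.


Layers = ceil(140.1/0.104) = 1348


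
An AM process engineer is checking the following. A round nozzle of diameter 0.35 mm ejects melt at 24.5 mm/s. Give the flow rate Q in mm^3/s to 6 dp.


A = pi*(0.35/2)^2 = 0.09621128 mm^2
Q = 0.09621128 * 24.5 = 2.357176 mm^3/s


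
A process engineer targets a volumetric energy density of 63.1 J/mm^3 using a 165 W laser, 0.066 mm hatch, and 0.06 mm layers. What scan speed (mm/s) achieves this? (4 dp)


v = 165 / (63.1*0.066*0.06) = 660.3275 mm/s


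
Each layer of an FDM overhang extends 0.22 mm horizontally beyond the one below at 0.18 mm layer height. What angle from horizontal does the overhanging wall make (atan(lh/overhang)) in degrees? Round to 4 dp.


angle = atan(0.18/0.22) = 39.2894 degrees


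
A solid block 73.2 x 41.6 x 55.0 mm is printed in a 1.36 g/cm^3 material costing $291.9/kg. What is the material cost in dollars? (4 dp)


V = 73.2 * 41.6 * 55.0 = 167481.6 mm^3 = 167.4816 cm^3
Mass = 167.4816 * 1.36 / 1000 = 0.22777498 kg
Cost = 0.22777498 * 291.9 = 66.4875 $


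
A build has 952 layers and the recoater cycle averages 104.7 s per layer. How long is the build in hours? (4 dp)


t = 952 * 104.7 / 3600 = 27.6873 hrs


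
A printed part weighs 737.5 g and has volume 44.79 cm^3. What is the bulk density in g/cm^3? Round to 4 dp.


rho = 737.5 / 44.79 = 16.4657 g/cm^3


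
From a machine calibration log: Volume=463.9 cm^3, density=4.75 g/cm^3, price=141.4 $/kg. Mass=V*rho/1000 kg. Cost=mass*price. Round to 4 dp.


Mass = 463.9*4.75/1000 = 2.203525 kg
Cost = 2.203525 * 141.4 = 311.5784 $


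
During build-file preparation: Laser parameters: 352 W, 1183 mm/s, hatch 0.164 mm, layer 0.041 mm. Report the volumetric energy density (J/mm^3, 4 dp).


E = 352 / (1183*0.164*0.041) = 44.2517 J/mm^3


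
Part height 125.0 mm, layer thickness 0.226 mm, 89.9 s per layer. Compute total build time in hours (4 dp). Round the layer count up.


Layers = ceil(125.0/0.226) = 554
t = 554 * 89.9 / 3600 = 13.8346 hrs


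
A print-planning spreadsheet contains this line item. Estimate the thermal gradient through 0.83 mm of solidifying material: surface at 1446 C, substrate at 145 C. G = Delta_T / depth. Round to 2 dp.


G = (1446-145)/0.83 = 1567.47 C/mm


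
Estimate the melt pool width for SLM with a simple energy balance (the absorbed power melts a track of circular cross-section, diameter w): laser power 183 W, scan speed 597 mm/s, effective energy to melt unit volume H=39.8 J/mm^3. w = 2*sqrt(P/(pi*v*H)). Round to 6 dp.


w = 2*sqrt(183/(pi*597*39.8)) = 0.099027 mm


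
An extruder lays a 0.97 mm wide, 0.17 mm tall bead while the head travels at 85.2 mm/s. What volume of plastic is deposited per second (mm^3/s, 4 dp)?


Rate = 0.97 * 0.17 * 85.2 = 14.0495 mm^3/s


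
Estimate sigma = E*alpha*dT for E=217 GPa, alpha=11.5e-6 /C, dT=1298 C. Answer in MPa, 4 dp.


sigma = 217*1000 * 11.5e-6 * 1298 = 3239.159 MPa


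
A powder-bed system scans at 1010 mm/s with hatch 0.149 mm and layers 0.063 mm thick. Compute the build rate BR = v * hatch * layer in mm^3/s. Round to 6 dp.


Rate = 1010 * 0.149 * 0.063 = 9.48087 mm^3/s


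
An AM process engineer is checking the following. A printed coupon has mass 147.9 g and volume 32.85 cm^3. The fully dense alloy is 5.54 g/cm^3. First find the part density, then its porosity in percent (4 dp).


rho_part = 147.9 / 32.85 = 4.50228311 g/cm^3
Porosity = (1 - 4.50228311/5.54)*100 = 18.7314 %


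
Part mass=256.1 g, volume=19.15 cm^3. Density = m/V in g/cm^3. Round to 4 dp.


rho = 256.1 / 19.15 = 13.3734 g/cm^3


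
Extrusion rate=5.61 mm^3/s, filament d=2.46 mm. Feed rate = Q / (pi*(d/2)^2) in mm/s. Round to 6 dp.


A = pi*(2.46/2)^2 = 4.752916
v = 5.61 / 4.752916 = 1.180328 mm/s


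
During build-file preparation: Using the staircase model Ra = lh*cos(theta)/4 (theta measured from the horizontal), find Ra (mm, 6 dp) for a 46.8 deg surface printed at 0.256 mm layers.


Ra = 0.256 * cos(46.8) / 4 = 0.043811 mm


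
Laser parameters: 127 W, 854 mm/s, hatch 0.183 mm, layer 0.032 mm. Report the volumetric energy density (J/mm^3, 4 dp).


E = 127 / (854*0.183*0.032) = 25.3948 J/mm^3


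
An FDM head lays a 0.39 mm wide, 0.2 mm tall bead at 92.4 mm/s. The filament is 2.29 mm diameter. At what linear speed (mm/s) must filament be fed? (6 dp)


Q = 0.39 * 0.2 * 92.4 = 7.2072 mm^3/s
A_fil = pi*(2.29/2)^2 = 4.11870651 mm^2
v_feed = 7.2072 / 4.11870651 = 1.74987 mm/s


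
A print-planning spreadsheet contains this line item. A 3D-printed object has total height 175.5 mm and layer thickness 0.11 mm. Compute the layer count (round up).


Layers = ceil(175.5/0.11) = 1596


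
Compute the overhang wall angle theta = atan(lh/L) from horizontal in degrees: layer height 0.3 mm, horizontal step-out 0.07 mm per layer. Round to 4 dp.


angle = atan(0.3/0.07) = 76.866 degrees


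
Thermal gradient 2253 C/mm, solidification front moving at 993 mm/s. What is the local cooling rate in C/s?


CR = 2253 * 993 = 2237229 C/s


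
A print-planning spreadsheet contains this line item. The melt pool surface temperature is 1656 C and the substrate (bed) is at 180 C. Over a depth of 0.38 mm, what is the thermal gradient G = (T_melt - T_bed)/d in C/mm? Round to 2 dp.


G = (1656-180)/0.38 = 3884.21 C/mm


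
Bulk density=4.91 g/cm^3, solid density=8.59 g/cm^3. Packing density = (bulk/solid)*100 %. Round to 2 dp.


Packing = (4.91/8.59)*100 = 57.16 %


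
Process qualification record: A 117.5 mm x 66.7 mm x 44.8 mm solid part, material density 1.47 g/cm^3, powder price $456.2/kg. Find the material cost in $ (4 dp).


V = 117.5 * 66.7 * 44.8 = 351108.8 mm^3 = 351.1088 cm^3
Mass = 351.1088 * 1.47 / 1000 = 0.51612994 kg
Cost = 0.51612994 * 456.2 = 235.4585 $


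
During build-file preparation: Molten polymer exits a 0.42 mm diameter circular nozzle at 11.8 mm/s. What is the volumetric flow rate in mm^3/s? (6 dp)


A = pi*(0.42/2)^2 = 0.13854424 mm^2
Q = 0.13854424 * 11.8 = 1.634822 mm^3/s


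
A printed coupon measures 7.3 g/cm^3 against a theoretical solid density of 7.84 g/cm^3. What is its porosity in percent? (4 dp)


Porosity = (1-7.3/7.84)*100 = 6.8878 %


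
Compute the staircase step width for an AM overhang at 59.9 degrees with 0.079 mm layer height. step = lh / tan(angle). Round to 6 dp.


step = 0.079 / tan(59.9) = 0.045795 mm


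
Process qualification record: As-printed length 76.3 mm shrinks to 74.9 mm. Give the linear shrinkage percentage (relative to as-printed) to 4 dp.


Shrinkage = ((76.3-74.9)/76.3)*100 = 1.8349 %


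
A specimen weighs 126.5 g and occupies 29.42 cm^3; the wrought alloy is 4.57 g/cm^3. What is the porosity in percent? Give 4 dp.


rho_part = 126.5 / 29.42 = 4.29979606 g/cm^3
Porosity = (1 - 4.29979606/4.57)*100 = 5.9126 %


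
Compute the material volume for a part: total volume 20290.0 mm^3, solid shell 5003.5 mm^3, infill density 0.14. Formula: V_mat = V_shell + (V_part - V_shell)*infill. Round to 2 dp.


V_infill = (20290.0 - 5003.5) * 0.14 = 2140.11
V_total = 5003.5 + 2140.11 = 7143.61 mm^3


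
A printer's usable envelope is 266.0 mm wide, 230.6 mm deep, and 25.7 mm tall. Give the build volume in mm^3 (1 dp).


V = 266.0 * 230.6 * 25.7 = 1576427.7 mm^3


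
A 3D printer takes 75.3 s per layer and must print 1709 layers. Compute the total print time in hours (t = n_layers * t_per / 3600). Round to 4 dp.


t = 1709 * 75.3 / 3600 = 35.7466 hrs


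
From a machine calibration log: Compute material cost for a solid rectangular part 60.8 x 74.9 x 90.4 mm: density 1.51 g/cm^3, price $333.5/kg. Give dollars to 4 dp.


V = 60.8 * 74.9 * 90.4 = 411674.368 mm^3 = 411.674368 cm^3
Mass = 411.674368 * 1.51 / 1000 = 0.6216283 kg
Cost = 0.6216283 * 333.5 = 207.313 $


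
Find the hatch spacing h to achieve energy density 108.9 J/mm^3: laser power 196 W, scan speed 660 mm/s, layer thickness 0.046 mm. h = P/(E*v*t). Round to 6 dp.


h = 196 / (108.9*660*0.046) = 0.059282 mm
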